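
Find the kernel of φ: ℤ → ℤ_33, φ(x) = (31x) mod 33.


Kernel = preimage of identity
ker(φ) = {x ∈ ℤ : 31x ≡ 0 (mod 33)}. gcd(31,33) = 1, so 31x ≡ 0 (mod 33) ⟺ x ≡ 0 (mod 33/1 = 33). Hence ker(φ) = 33ℤ

ker(φ) = 33ℤ


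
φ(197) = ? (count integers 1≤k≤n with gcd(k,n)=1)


Factor n: 197 = 197
φ(n) = n · ∏(1 - 1/p) over distinct primes p | n
φ(197) = 197 · (1 - 1/197) = 196

φ(197) = 196


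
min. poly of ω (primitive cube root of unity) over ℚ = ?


ω satisfies x² + x + 1 = 0 (the cyclotomic polynomial Φ₃)

Minimal polynomial: x² + x + 1


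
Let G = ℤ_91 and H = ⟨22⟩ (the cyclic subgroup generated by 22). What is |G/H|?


|⟨22⟩| = n / gcd(22, 91) = 91 / 1 = 91
H is normal (ℤ_91 is abelian).
|G/H| = |G| / |H| = 91 / 91 = 1

|G/H| = 1


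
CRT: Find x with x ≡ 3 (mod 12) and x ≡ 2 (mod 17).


m₁ = 12, m₂ = 17, gcd = 1, so CRT applies. M = m₁·m₂ = 204
Let M₁ = M/m₁ = 17, M₂ = M/m₂ = 12
Find y₁ ≡ M₁⁻¹ (mod m₁): 17⁻¹ ≡ 5 (mod 12)
Find y₂ ≡ M₂⁻¹ (mod m₂): 12⁻¹ ≡ 10 (mod 17)
x = a₁·M₁·y₁ + a₂·M₂·y₂ = 3·17·5 + 2·12·10 = 495
Reduce mod 204: x ≡ 87
Check: 87 mod 12 = 3 ✓, 87 mod 17 = 2 ✓

x ≡ 87 (mod 204)


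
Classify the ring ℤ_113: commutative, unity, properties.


ℤ_113 is a commutative ring with unity 1; 113 is prime, so ℤ_113 is a field (hence an integral domain)
Commutative: Yes
Integral domain: Yes
Has unity: Yes

ℤ_113: Commutative=Yes, Unity=Yes


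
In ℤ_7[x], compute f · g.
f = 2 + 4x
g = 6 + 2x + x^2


Expand and collect like terms; reduce coefficients mod 7:
x^0: 2·6 = 12 ≡ 5 (mod 7)
x^1: 2·2 + 4·6 = 28 ≡ 0 (mod 7)
x^2: 2·1 + 4·2 = 10 ≡ 3 (mod 7)
x^3: 4·1 = 4 ≡ 4 (mod 7)
Result: 5 + 3x^2 + 4x^3

f · g = 5 + 3x^2 + 4x^3


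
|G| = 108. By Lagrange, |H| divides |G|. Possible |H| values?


Lagrange's theorem: |H| divides |G|
|G| = 108
Divisors of 108: 1, 2, 3, 4, 6, 9, 12, 18, 27, 36, 54, 108

Possible subgroup orders: {1, 2, 3, 4, 6, 9, 12, 18, 27, 36, 54, 108}


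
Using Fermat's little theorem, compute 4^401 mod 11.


Fermat's little theorem: if p is prime and gcd(a,p)=1, then a^(p-1) ≡ 1 (mod p)
p = 11 is prime, gcd(4,11) = 1
Reduce exponent: 401 mod 10 = 1
So 4^401 ≡ 4^1 (mod 11)
4^1 mod 11 = 4

4^401 ≡ 4 (mod 11)


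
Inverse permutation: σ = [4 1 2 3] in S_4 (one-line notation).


To find σ⁻¹, swap domain and range:
σ(1) = 4 → σ⁻¹(4) = 1
σ(2) = 1 → σ⁻¹(1) = 2
σ(3) = 2 → σ⁻¹(2) = 3
σ(4) = 3 → σ⁻¹(3) = 4

σ⁻¹ = [2 3 4 1]


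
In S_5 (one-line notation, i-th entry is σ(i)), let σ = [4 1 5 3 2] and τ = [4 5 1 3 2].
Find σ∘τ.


σ∘τ: apply τ first, then σ
1 →τ 4 →σ 3
2 →τ 5 →σ 2
3 →τ 1 →σ 4
4 →τ 3 →σ 5
5 →τ 2 →σ 1

σ∘τ = [3 2 4 5 1]


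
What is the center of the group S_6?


Z(G) = {g ∈ G | gx = xg for all x ∈ G}
S_n is non-abelian for n ≥ 3; Z(S_6) is trivial

Z(S_6) = {e}


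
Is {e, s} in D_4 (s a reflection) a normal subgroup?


H = {e, s} in D_4 (s a reflection)
r·s·r⁻¹ = sr⁻² ≠ s for n ≥ 3, so {e, s} is not closed under conjugation

No, not a normal subgroup


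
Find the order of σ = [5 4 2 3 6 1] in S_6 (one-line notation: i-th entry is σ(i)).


Cycle decomposition: (1 5 6) (2 4 3)
Cycle lengths: 3, 3
Order = lcm(3, 3) = 3

ord(σ) = 3


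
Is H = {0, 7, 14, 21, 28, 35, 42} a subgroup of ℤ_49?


Subgroup test for H = {0, 7, 14, 21, 28, 35, 42} in (ℤ_49, +):
(1) 0 ∈ H? Yes
(2) Closure: for all a,b ∈ H, (a+b) mod 49 ∈ H? Yes
(3) Inverses: for all a ∈ H, -a mod 49 ∈ H? Yes

Yes, H is a subgroup of ℤ_49


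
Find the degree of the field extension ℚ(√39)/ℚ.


√39 has minimal polynomial x² - 39 (irreducible over ℚ since 39 is squarefree)

[ℚ(√39)/ℚ] = 2


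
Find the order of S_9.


|S_n| = n! (number of permutations of n symbols)
|S_9| = 9! = 362880

|S_9| = 362880


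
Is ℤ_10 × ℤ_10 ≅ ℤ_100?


Comparing ℤ_10 × ℤ_10 and ℤ_100:
gcd(10,10) = 10 ≠ 1. Max element order in ℤ_10×ℤ_10 is lcm(10,10) = 10 < 100, so it has no element of order 100

No, ℤ_10 × ℤ_10 ≇ ℤ_100


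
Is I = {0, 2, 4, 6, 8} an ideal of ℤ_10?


Check ideal conditions for I = {0, 2, 4, 6, 8} in ℤ_10:
(1) I is an additive subgroup? Yes
(2) For r ∈ ℤ_10 and a ∈ I: r·a ∈ I? Yes

Yes, I is an ideal of ℤ_10


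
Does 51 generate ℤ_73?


g generates ℤ_n iff gcd(g, n) = 1
gcd(51, 73) = 1
Since gcd = 1, 51 is a generator.

Yes, 51 generates ℤ_73


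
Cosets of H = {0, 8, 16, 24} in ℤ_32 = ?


H = {0, 8, 16, 24}, |H| = 4
Number of cosets = |G|/|H| = 32/4 = 8
0 + H = {0, 8, 16, 24}
1 + H = {1, 9, 17, 25}
2 + H = {2, 10, 18, 26}
3 + H = {3, 11, 19, 27}
4 + H = {4, 12, 20, 28}
5 + H = {5, 13, 21, 29}
6 + H = {6, 14, 22, 30}
7 + H = {7, 15, 23, 31}

Cosets: 0+H={0,8,16,24}; 1+H={1,9,17,25}; 2+H={2,10,18,26}; 3+H={3,11,19,27}; 4+H={4,12,20,28}; 5+H={5,13,21,29}; 6+H={6,14,22,30}; 7+H={7,15,23,31}


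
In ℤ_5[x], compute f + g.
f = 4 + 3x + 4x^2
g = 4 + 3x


Add coefficients mod 5:
x^0: 4 + 4 = 3 (mod 5)
x^1: 3 + 3 = 1 (mod 5)
x^2: 4 + 0 = 4 (mod 5)
Result: 3 + x + 4x^2

f + g = 3 + x + 4x^2


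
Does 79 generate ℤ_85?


g generates ℤ_n iff gcd(g, n) = 1
gcd(79, 85) = 1
Since gcd = 1, 79 is a generator.

Yes, 79 generates ℤ_85


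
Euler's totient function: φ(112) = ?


Factor n: 112 = 2^4 × 7
φ(n) = n · ∏(1 - 1/p) over distinct primes p | n
φ(112) = 112 · (1 - 1/2) · (1 - 1/7) = 48

φ(112) = 48


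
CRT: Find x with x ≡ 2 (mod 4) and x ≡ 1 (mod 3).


m₁ = 4, m₂ = 3, gcd = 1, so CRT applies. M = m₁·m₂ = 12
Let M₁ = M/m₁ = 3, M₂ = M/m₂ = 4
Find y₁ ≡ M₁⁻¹ (mod m₁): 3⁻¹ ≡ 3 (mod 4)
Find y₂ ≡ M₂⁻¹ (mod m₂): 4⁻¹ ≡ 1 (mod 3)
x = a₁·M₁·y₁ + a₂·M₂·y₂ = 2·3·3 + 1·4·1 = 22
Reduce mod 12: x ≡ 10
Check: 10 mod 4 = 2 ✓, 10 mod 3 = 1 ✓

x ≡ 10 (mod 12)


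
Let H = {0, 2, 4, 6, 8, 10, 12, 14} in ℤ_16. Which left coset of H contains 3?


3 + H = {3 + h (mod 16) : h ∈ H}
3+0=3, 3+2=5, 3+4=7, 3+6=9, 3+8=11, 3+10=13, 3+12=15, 3+14=1
3 + H = {1, 3, 5, 7, 9, 11, 13, 15} = 1 + H

3 + H = {1, 3, 5, 7, 9, 11, 13, 15}


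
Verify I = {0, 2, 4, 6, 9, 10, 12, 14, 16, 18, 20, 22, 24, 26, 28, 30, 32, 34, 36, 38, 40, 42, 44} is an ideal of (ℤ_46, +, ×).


Check ideal conditions for I = {0, 2, 4, 6, 9, 10, 12, 14, 16, 18, 20, 22, 24, 26, 28, 30, 32, 34, 36, 38, 40, 42, 44} in ℤ_46:
(1) I is an additive subgroup? No
(2) For r ∈ ℤ_46 and a ∈ I: r·a ∈ I? No  [counterexample: r=2, a=4, r·a mod 46 = 8 ∉ I]

No, I is not an ideal of ℤ_46


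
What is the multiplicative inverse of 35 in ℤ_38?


Use the extended Euclidean algorithm to write 1 = 35·s + 38·t; then s mod 38 is the inverse.
Euclidean algorithm:
  35 = 0·38 + 35
  38 = 1·35 + 3
  35 = 11·3 + 2
  3 = 1·2 + 1
  2 = 2·1 + 0
gcd(35,38) = 1
Back-substitution gives: 35·(-13) + 38·(12) = 1
So 35⁻¹ ≡ -13 ≡ 25 (mod 38)
Check: 35 × 25 = 875 ≡ 1 (mod 38) ✓

35⁻¹ ≡ 25 (mod 38)


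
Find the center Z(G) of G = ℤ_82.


Z(G) = {g ∈ G | gx = xg for all x ∈ G}
ℤ_82 is abelian, so Z(G) = G

Z(ℤ_82) = ℤ_82


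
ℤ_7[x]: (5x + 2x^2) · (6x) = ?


Expand and collect like terms; reduce coefficients mod 7:
x^0: 0·0 = 0 ≡ 0 (mod 7)
x^1: 0·6 + 5·0 = 0 ≡ 0 (mod 7)
x^2: 5·6 + 2·0 = 30 ≡ 2 (mod 7)
x^3: 2·6 = 12 ≡ 5 (mod 7)
Result: 2x^2 + 5x^3

f · g = 2x^2 + 5x^3


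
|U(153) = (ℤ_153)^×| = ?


U(n) is the group of units mod n; |U(n)| = φ(n)
|U(153)| = φ(153) = 96

|U(153) = (ℤ_153)^×| = 96


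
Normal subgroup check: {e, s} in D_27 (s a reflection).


H = {e, s} in D_27 (s a reflection)
r·s·r⁻¹ = sr⁻² ≠ s for n ≥ 3, so {e, s} is not closed under conjugation

No, not a normal subgroup


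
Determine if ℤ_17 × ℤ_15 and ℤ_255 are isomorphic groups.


Comparing ℤ_17 × ℤ_15 and ℤ_255:
gcd(17,15) = 1, so ℤ_17 × ℤ_15 ≅ ℤ_255 (CRT)

Yes, ℤ_17 × ℤ_15 ≅ ℤ_255


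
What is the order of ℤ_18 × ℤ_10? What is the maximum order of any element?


|ℤ_18 × ℤ_10| = 18 × 10 = 180
Max element order = lcm(18,10) = 90
Cyclic? No (gcd=2)

|ℤ_18×ℤ_10| = 180, max element order = 90


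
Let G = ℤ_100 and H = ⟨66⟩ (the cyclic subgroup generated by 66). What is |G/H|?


|⟨66⟩| = n / gcd(66, 100) = 100 / 2 = 50
H is normal (ℤ_100 is abelian).
|G/H| = |G| / |H| = 100 / 50 = 2

|G/H| = 2


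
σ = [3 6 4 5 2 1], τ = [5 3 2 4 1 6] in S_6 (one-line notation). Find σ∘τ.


σ∘τ: apply τ first, then σ
1 →τ 5 →σ 2
2 →τ 3 →σ 4
3 →τ 2 →σ 6
4 →τ 4 →σ 5
5 →τ 1 →σ 3
6 →τ 6 →σ 1

σ∘τ = [2 4 6 5 3 1]


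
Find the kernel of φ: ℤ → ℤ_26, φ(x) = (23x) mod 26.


Kernel = preimage of identity
ker(φ) = {x ∈ ℤ : 23x ≡ 0 (mod 26)}. gcd(23,26) = 1, so 23x ≡ 0 (mod 26) ⟺ x ≡ 0 (mod 26/1 = 26). Hence ker(φ) = 26ℤ

ker(φ) = 26ℤ


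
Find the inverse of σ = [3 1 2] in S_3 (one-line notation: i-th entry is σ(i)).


To find σ⁻¹, swap domain and range:
σ(1) = 3 → σ⁻¹(3) = 1
σ(2) = 1 → σ⁻¹(1) = 2
σ(3) = 2 → σ⁻¹(2) = 3

σ⁻¹ = [2 3 1]


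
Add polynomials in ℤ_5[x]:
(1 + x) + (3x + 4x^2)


Add coefficients mod 5:
x^0: 1 + 0 = 1 (mod 5)
x^1: 1 + 3 = 4 (mod 5)
x^2: 0 + 4 = 4 (mod 5)
Result: 1 + 4x + 4x^2

f + g = 1 + 4x + 4x^2


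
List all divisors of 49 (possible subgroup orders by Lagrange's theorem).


Lagrange's theorem: |H| divides |G|
|G| = 49
Divisors of 49: 1, 7, 49

Possible subgroup orders: {1, 7, 49}


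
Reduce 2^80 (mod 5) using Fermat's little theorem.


Fermat's little theorem: if p is prime and gcd(a,p)=1, then a^(p-1) ≡ 1 (mod p)
p = 5 is prime, gcd(2,5) = 1
Reduce exponent: 80 mod 4 = 0
So 2^80 ≡ 2^0 (mod 5)
2^0 = 1

2^80 ≡ 1 (mod 5)


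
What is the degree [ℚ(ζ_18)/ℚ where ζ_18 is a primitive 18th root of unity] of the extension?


[ℚ(ζ_n):ℚ] = deg Φ_n(x) = φ(n). Here φ(18) = 6

[ℚ(ζ_18)/ℚ where ζ_18 is a primitive 18th root of unity] = 6


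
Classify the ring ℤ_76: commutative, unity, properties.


ℤ_76 is a commutative ring with unity 1; 76 = 2×38 is composite, so 2·38 ≡ 0 gives zero divisors (not an integral domain)
Commutative: Yes
Integral domain: No
Has unity: Yes

ℤ_76: Commutative=Yes, Unity=Yes


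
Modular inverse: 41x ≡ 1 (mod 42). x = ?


Use the extended Euclidean algorithm to write 1 = 41·s + 42·t; then s mod 42 is the inverse.
Euclidean algorithm:
  41 = 0·42 + 41
  42 = 1·41 + 1
  41 = 41·1 + 0
gcd(41,42) = 1
Back-substitution gives: 41·(-1) + 42·(1) = 1
So 41⁻¹ ≡ -1 ≡ 41 (mod 42)
Check: 41 × 41 = 1681 ≡ 1 (mod 42) ✓

41⁻¹ ≡ 41 (mod 42)


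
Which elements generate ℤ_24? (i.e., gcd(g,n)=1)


g generates ℤ_n iff gcd(g,n) = 1
Prime factors of 24: 2, 3
Generators are g ∈ {1,...,23} not divisible by any of these primes.
Generators: {1, 5, 7, 11, 13, 17, 19, 23}
Number of generators = φ(24) = 8

Generators of ℤ_24 = {1, 5, 7, 11, 13, 17, 19, 23}


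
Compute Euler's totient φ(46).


Factor n: 46 = 2 × 23
φ(n) = n · ∏(1 - 1/p) over distinct primes p | n
φ(46) = 46 · (1 - 1/2) · (1 - 1/23) = 22

φ(46) = 22


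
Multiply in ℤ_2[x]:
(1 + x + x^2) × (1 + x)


Expand and collect like terms; reduce coefficients mod 2:
x^0: 1·1 = 1 ≡ 1 (mod 2)
x^1: 1·1 + 1·1 = 2 ≡ 0 (mod 2)
x^2: 1·1 + 1·1 = 2 ≡ 0 (mod 2)
x^3: 1·1 = 1 ≡ 1 (mod 2)
Result: 1 + x^3

f · g = 1 + x^3


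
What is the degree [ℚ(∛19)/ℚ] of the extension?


∛19 has minimal polynomial x³ - 19 (irreducible over ℚ since 19 is not a perfect cube)

[ℚ(∛19)/ℚ] = 3


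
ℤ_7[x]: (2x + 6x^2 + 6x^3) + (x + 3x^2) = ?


Add coefficients mod 7:
x^0: 0 + 0 = 0 (mod 7)
x^1: 2 + 1 = 3 (mod 7)
x^2: 6 + 3 = 2 (mod 7)
x^3: 6 + 0 = 6 (mod 7)
Result: 3x + 2x^2 + 6x^3

f + g = 3x + 2x^2 + 6x^3


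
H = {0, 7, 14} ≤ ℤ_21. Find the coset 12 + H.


12 + H = {12 + h (mod 21) : h ∈ H}
12+0=12, 12+7=19, 12+14=5
12 + H = {5, 12, 19} = 5 + H

12 + H = {5, 12, 19}


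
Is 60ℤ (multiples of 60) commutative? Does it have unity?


60ℤ is a commutative ring under +,× but has no multiplicative identity (1 ∉ 60ℤ); it has no zero divisors, but without unity it is not an integral domain
Commutative: Yes
Integral domain: No
Has unity: No

60ℤ (multiples of 60): Commutative=Yes, Unity=No


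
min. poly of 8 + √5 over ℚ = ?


Let α = 8 + √5. Then α - 8 = √5, so (α - 8)² = 5, giving α² - 16α + 59 = 0. Degree 2 and α ∉ ℚ, so this is the minimal polynomial.

Minimal polynomial: x² - 16x + 59


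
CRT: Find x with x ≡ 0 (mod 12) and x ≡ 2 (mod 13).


m₁ = 12, m₂ = 13, gcd = 1, so CRT applies. M = m₁·m₂ = 156
Let M₁ = M/m₁ = 13, M₂ = M/m₂ = 12
Find y₁ ≡ M₁⁻¹ (mod m₁): 13⁻¹ ≡ 1 (mod 12)
Find y₂ ≡ M₂⁻¹ (mod m₂): 12⁻¹ ≡ 12 (mod 13)
x = a₁·M₁·y₁ + a₂·M₂·y₂ = 0·13·1 + 2·12·12 = 288
Reduce mod 156: x ≡ 132
Check: 132 mod 12 = 0 ✓, 132 mod 13 = 2 ✓

x ≡ 132 (mod 156)


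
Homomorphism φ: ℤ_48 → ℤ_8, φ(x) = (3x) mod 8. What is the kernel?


Kernel = preimage of identity
ker(φ) = {x ∈ ℤ_48 : 3x ≡ 0 (mod 8)}. Since 8 | 48, φ is well-defined. The kernel is the cyclic subgroup ⟨8⟩ of ℤ_48 (order 6), i.e. {0, 8, 16, 24, 32, 40}

ker(φ) = {0, 8, 16, 24, 32, 40}


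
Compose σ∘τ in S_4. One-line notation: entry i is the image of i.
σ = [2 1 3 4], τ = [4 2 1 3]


σ∘τ: apply τ first, then σ
1 →τ 4 →σ 4
2 →τ 2 →σ 1
3 →τ 1 →σ 2
4 →τ 3 →σ 3

σ∘τ = [4 1 2 3]


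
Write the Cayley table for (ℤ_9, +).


Elements: {0, 1, 2, 3, 4, 5, 6, 7, 8}
Operation: addition mod 9
Entry (a, b) = (a + b) mod 9

Cayley table:
  | 0 | 1 | 2 | 3 | 4 | 5 | 6 | 7 | 8
0 | 0 | 1 | 2 | 3 | 4 | 5 | 6 | 7 | 8
1 | 1 | 2 | 3 | 4 | 5 | 6 | 7 | 8 | 0
2 | 2 | 3 | 4 | 5 | 6 | 7 | 8 | 0 | 1
3 | 3 | 4 | 5 | 6 | 7 | 8 | 0 | 1 | 2
4 | 4 | 5 | 6 | 7 | 8 | 0 | 1 | 2 | 3
5 | 5 | 6 | 7 | 8 | 0 | 1 | 2 | 3 | 4
6 | 6 | 7 | 8 | 0 | 1 | 2 | 3 | 4 | 5
7 | 7 | 8 | 0 | 1 | 2 | 3 | 4 | 5 | 6
8 | 8 | 0 | 1 | 2 | 3 | 4 | 5 | 6 | 7


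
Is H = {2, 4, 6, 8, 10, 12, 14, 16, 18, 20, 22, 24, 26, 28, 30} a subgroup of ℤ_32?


Subgroup test for H = {2, 4, 6, 8, 10, 12, 14, 16, 18, 20, 22, 24, 26, 28, 30} in (ℤ_32, +):
(1) 0 ∈ H? No
(2) Closure: for all a,b ∈ H, (a+b) mod 32 ∈ H? No  [counterexample: 2 + 30 = 0 ∉ H]
(3) Inverses: for all a ∈ H, -a mod 32 ∈ H? Yes

No, H is not a subgroup of ℤ_32


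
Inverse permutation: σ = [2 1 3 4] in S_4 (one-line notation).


To find σ⁻¹, swap domain and range:
σ(1) = 2 → σ⁻¹(2) = 1
σ(2) = 1 → σ⁻¹(1) = 2
σ(3) = 3 → σ⁻¹(3) = 3
σ(4) = 4 → σ⁻¹(4) = 4

σ⁻¹ = [2 1 3 4]


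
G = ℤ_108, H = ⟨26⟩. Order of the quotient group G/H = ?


|⟨26⟩| = n / gcd(26, 108) = 108 / 2 = 54
H is normal (ℤ_108 is abelian).
|G/H| = |G| / |H| = 108 / 54 = 2

|G/H| = 2


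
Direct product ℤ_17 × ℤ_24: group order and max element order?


|ℤ_17 × ℤ_24| = 17 × 24 = 408
Max element order = lcm(17,24) = 408
Cyclic? Yes (gcd=1)

|ℤ_17×ℤ_24| = 408, max element order = 408


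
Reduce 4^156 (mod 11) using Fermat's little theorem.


Fermat's little theorem: if p is prime and gcd(a,p)=1, then a^(p-1) ≡ 1 (mod p)
p = 11 is prime, gcd(4,11) = 1
Reduce exponent: 156 mod 10 = 6
So 4^156 ≡ 4^6 (mod 11)
4^6 mod 11 = 4

4^156 ≡ 4 (mod 11)


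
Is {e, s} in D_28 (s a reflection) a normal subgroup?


H = {e, s} in D_28 (s a reflection)
r·s·r⁻¹ = sr⁻² ≠ s for n ≥ 3, so {e, s} is not closed under conjugation

No, not a normal subgroup


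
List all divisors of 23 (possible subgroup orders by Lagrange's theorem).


Lagrange's theorem: |H| divides |G|
|G| = 23
Divisors of 23: 1, 23

Possible subgroup orders: {1, 23}


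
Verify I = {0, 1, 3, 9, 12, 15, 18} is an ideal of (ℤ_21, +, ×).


Check ideal conditions for I = {0, 1, 3, 9, 12, 15, 18} in ℤ_21:
(1) I is an additive subgroup? No
(2) For r ∈ ℤ_21 and a ∈ I: r·a ∈ I? No  [counterexample: r=2, a=1, r·a mod 21 = 2 ∉ I]

No, I is not an ideal of ℤ_21


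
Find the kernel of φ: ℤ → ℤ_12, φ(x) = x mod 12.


Kernel = preimage of identity
ker(φ) = {x ∈ ℤ : x ≡ 0 (mod 12)} = 12ℤ = {0, ±12, ±24, ...}

ker(φ) = 12ℤ


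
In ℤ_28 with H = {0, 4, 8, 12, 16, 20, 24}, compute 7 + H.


7 + H = {7 + h (mod 28) : h ∈ H}
7+0=7, 7+4=11, 7+8=15, 7+12=19, 7+16=23, 7+20=27, 7+24=3
7 + H = {3, 7, 11, 15, 19, 23, 27} = 3 + H

7 + H = {3, 7, 11, 15, 19, 23, 27}


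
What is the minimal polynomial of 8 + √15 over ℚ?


Let α = 8 + √15. Then α - 8 = √15, so (α - 8)² = 15, giving α² - 16α + 49 = 0. Degree 2 and α ∉ ℚ, so this is the minimal polynomial.

Minimal polynomial: x² - 16x + 49


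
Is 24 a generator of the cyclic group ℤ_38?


g generates ℤ_n iff gcd(g, n) = 1
gcd(24, 38) = 2
Since gcd = 2 ≠ 1, ⟨24⟩ has order 19 < 38, so 24 is not a generator.

No, 24 does not generate ℤ_38


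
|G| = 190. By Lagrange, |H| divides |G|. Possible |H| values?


Lagrange's theorem: |H| divides |G|
|G| = 190
Divisors of 190: 1, 2, 5, 10, 19, 38, 95, 190

Possible subgroup orders: {1, 2, 5, 10, 19, 38, 95, 190}


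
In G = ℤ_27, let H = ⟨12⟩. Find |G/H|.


|⟨12⟩| = n / gcd(12, 27) = 27 / 3 = 9
H is normal (ℤ_27 is abelian).
|G/H| = |G| / |H| = 27 / 9 = 3

|G/H| = 3


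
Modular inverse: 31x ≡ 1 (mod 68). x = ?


Use the extended Euclidean algorithm to write 1 = 31·s + 68·t; then s mod 68 is the inverse.
Euclidean algorithm:
  31 = 0·68 + 31
  68 = 2·31 + 6
  31 = 5·6 + 1
  6 = 6·1 + 0
gcd(31,68) = 1
Back-substitution gives: 31·(11) + 68·(-5) = 1
So 31⁻¹ ≡ 11 ≡ 11 (mod 68)
Check: 31 × 11 = 341 ≡ 1 (mod 68) ✓

31⁻¹ ≡ 11 (mod 68)


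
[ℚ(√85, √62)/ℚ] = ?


[ℚ(√85,√62):ℚ] = [ℚ(√85,√62):ℚ(√85)]·[ℚ(√85):ℚ] = 2·2 = 4

[ℚ(√85, √62)/ℚ] = 4


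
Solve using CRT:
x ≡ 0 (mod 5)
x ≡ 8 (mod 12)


m₁ = 5, m₂ = 12, gcd = 1, so CRT applies. M = m₁·m₂ = 60
Let M₁ = M/m₁ = 12, M₂ = M/m₂ = 5
Find y₁ ≡ M₁⁻¹ (mod m₁): 12⁻¹ ≡ 3 (mod 5)
Find y₂ ≡ M₂⁻¹ (mod m₂): 5⁻¹ ≡ 5 (mod 12)
x = a₁·M₁·y₁ + a₂·M₂·y₂ = 0·12·3 + 8·5·5 = 200
Reduce mod 60: x ≡ 20
Check: 20 mod 5 = 0 ✓, 20 mod 12 = 8 ✓

x ≡ 20 (mod 60)


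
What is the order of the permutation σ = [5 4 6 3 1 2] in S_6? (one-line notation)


Cycle decomposition: (1 5) (2 4 3 6)
Cycle lengths: 2, 4
Order = lcm(2, 4) = 4

ord(σ) = 4


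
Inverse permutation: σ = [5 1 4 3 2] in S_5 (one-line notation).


To find σ⁻¹, swap domain and range:
σ(1) = 5 → σ⁻¹(5) = 1
σ(2) = 1 → σ⁻¹(1) = 2
σ(3) = 4 → σ⁻¹(4) = 3
σ(4) = 3 → σ⁻¹(3) = 4
σ(5) = 2 → σ⁻¹(2) = 5

σ⁻¹ = [2 5 4 3 1]


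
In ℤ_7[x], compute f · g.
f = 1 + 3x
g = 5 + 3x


Expand and collect like terms; reduce coefficients mod 7:
x^0: 1·5 = 5 ≡ 5 (mod 7)
x^1: 1·3 + 3·5 = 18 ≡ 4 (mod 7)
x^2: 3·3 = 9 ≡ 2 (mod 7)
Result: 5 + 4x + 2x^2

f · g = 5 + 4x + 2x^2


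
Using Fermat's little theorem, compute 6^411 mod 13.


Fermat's little theorem: if p is prime and gcd(a,p)=1, then a^(p-1) ≡ 1 (mod p)
p = 13 is prime, gcd(6,13) = 1
Reduce exponent: 411 mod 12 = 3
So 6^411 ≡ 6^3 (mod 13)
6^3 mod 13 = 8

6^411 ≡ 8 (mod 13)


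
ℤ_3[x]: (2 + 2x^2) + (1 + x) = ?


Add coefficients mod 3:
x^0: 2 + 1 = 0 (mod 3)
x^1: 0 + 1 = 1 (mod 3)
x^2: 2 + 0 = 2 (mod 3)
Result: x + 2x^2

f + g = x + 2x^2


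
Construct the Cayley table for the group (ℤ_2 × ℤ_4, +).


Elements: {(0,0), (0,1), (0,2), (0,3), (1,0), (1,1), (1,2), (1,3)}
Operation: componentwise addition mod (2, 4)
Entry (a, b) = ((a₁+b₁) mod 2, (a₂+b₂) mod 4)

Cayley table:
      | (0,0) | (0,1) | (0,2) | (0,3) | (1,0) | (1,1) | (1,2) | (1,3)
(0,0) | (0,0) | (0,1) | (0,2) | (0,3) | (1,0) | (1,1) | (1,2) | (1,3)
(0,1) | (0,1) | (0,2) | (0,3) | (0,0) | (1,1) | (1,2) | (1,3) | (1,0)
(0,2) | (0,2) | (0,3) | (0,0) | (0,1) | (1,2) | (1,3) | (1,0) | (1,1)
(0,3) | (0,3) | (0,0) | (0,1) | (0,2) | (1,3) | (1,0) | (1,1) | (1,2)
(1,0) | (1,0) | (1,1) | (1,2) | (1,3) | (0,0) | (0,1) | (0,2) | (0,3)
(1,1) | (1,1) | (1,2) | (1,3) | (1,0) | (0,1) | (0,2) | (0,3) | (0,0)
(1,2) | (1,2) | (1,3) | (1,0) | (1,1) | (0,2) | (0,3) | (0,0) | (0,1)
(1,3) | (1,3) | (1,0) | (1,1) | (1,2) | (0,3) | (0,0) | (0,1) | (0,2)


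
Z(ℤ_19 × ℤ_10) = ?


Z(G) = {g ∈ G | gx = xg for all x ∈ G}
Direct product of abelian groups is abelian, so Z(G) = G

Z(ℤ_19 × ℤ_10) = ℤ_19 × ℤ_10


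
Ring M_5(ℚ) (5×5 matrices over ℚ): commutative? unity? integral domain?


Matrix multiplication is non-commutative for n ≥ 2; the identity matrix I is the unity; singular matrices give zero divisors, so not an integral domain
Commutative: No
Integral domain: No
Has unity: Yes

M_5(ℚ) (5×5 matrices over ℚ): Commutative=No, Unity=Yes


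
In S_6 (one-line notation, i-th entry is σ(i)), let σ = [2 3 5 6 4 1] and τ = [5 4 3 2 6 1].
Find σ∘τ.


σ∘τ: apply τ first, then σ
1 →τ 5 →σ 4
2 →τ 4 →σ 6
3 →τ 3 →σ 5
4 →τ 2 →σ 3
5 →τ 6 →σ 1
6 →τ 1 →σ 2

σ∘τ = [4 6 5 3 1 2]


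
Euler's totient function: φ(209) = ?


Factor n: 209 = 11 × 19
φ(n) = n · ∏(1 - 1/p) over distinct primes p | n
φ(209) = 209 · (1 - 1/11) · (1 - 1/19) = 180

φ(209) = 180


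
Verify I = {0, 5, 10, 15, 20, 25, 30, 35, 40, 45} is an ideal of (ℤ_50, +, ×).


Check ideal conditions for I = {0, 5, 10, 15, 20, 25, 30, 35, 40, 45} in ℤ_50:
(1) I is an additive subgroup? Yes
(2) For r ∈ ℤ_50 and a ∈ I: r·a ∈ I? Yes

Yes, I is an ideal of ℤ_50


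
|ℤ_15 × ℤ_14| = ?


|A × B| = |A| · |B|
|ℤ_15 × ℤ_14| = 15 × 14 = 210

|ℤ_15 × ℤ_14| = 210


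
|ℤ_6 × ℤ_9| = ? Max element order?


|ℤ_6 × ℤ_9| = 6 × 9 = 54
Max element order = lcm(6,9) = 18
Cyclic? No (gcd=3)

|ℤ_6×ℤ_9| = 54, max element order = 18


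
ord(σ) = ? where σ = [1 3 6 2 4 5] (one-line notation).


Cycle decomposition: (2 3 6 5 4)
Cycle lengths: 5
Order = lcm(5) = 5

ord(σ) = 5


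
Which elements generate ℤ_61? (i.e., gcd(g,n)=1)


g generates ℤ_n iff gcd(g,n) = 1
Prime factors of 61: 61
Generators are g ∈ {1,...,60} not divisible by any of these primes.
Generators: {1, 2, 3, 4, 5, 6, 7, 8, 9, 10, 11, 12, 13, 14, 15, 16, 17, 18, 19, 20, 21, 22, 23, 24, 25, 26, 27, 28, 29, 30, 31, 32, 33, 34, 35, 36, 37, 38, 39, 40, 41, 42, 43, 44, 45, 46, 47, 48, 49, 50, 51, 52, 53, 54, 55, 56, 57, 58, 59, 60}
Number of generators = φ(61) = 60

Generators of ℤ_61 = {1, 2, 3, 4, 5, 6, 7, 8, 9, 10, 11, 12, 13, 14, 15, 16, 17, 18, 19, 20, 21, 22, 23, 24, 25, 26, 27, 28, 29, 30, 31, 32, 33, 34, 35, 36, 37, 38, 39, 40, 41, 42, 43, 44, 45, 46, 47, 48, 49, 50, 51, 52, 53, 54, 55, 56, 57, 58, 59, 60}


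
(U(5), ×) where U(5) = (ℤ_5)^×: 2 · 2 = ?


Operation: multiplication mod 5
2 · 2 = (a × b) mod 5 with a = 2, b = 2

2 · 2 = 4


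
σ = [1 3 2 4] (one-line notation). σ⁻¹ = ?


To find σ⁻¹, swap domain and range:
σ(1) = 1 → σ⁻¹(1) = 1
σ(2) = 3 → σ⁻¹(3) = 2
σ(3) = 2 → σ⁻¹(2) = 3
σ(4) = 4 → σ⁻¹(4) = 4

σ⁻¹ = [1 3 2 4]


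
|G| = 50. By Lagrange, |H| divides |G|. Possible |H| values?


Lagrange's theorem: |H| divides |G|
|G| = 50
Divisors of 50: 1, 2, 5, 10, 25, 50

Possible subgroup orders: {1, 2, 5, 10, 25, 50}


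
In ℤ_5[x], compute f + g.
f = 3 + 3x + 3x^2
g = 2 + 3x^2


Add coefficients mod 5:
x^0: 3 + 2 = 0 (mod 5)
x^1: 3 + 0 = 3 (mod 5)
x^2: 3 + 3 = 1 (mod 5)
Result: 3x + x^2

f + g = 3x + x^2


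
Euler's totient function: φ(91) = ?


Factor n: 91 = 7 × 13
φ(n) = n · ∏(1 - 1/p) over distinct primes p | n
φ(91) = 91 · (1 - 1/7) · (1 - 1/13) = 72

φ(91) = 72


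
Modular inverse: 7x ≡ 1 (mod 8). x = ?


Use the extended Euclidean algorithm to write 1 = 7·s + 8·t; then s mod 8 is the inverse.
Euclidean algorithm:
  7 = 0·8 + 7
  8 = 1·7 + 1
  7 = 7·1 + 0
gcd(7,8) = 1
Back-substitution gives: 7·(-1) + 8·(1) = 1
So 7⁻¹ ≡ -1 ≡ 7 (mod 8)
Check: 7 × 7 = 49 ≡ 1 (mod 8) ✓

7⁻¹ ≡ 7 (mod 8)


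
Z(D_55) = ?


Z(G) = {g ∈ G | gx = xg for all x ∈ G}
For odd n, Z(D_n) = {e}: no nontrivial rotation commutes with all reflections

Z(D_55) = {e}


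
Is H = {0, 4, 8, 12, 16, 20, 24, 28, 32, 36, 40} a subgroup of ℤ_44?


Subgroup test for H = {0, 4, 8, 12, 16, 20, 24, 28, 32, 36, 40} in (ℤ_44, +):
(1) 0 ∈ H? Yes
(2) Closure: for all a,b ∈ H, (a+b) mod 44 ∈ H? Yes
(3) Inverses: for all a ∈ H, -a mod 44 ∈ H? Yes

Yes, H is a subgroup of ℤ_44


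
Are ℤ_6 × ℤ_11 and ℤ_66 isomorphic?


Comparing ℤ_6 × ℤ_11 and ℤ_66:
gcd(6,11) = 1, so ℤ_6 × ℤ_11 ≅ ℤ_66 (CRT)

Yes, ℤ_6 × ℤ_11 ≅ ℤ_66


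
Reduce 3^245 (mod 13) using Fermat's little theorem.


Fermat's little theorem: if p is prime and gcd(a,p)=1, then a^(p-1) ≡ 1 (mod p)
p = 13 is prime, gcd(3,13) = 1
Reduce exponent: 245 mod 12 = 5
So 3^245 ≡ 3^5 (mod 13)
3^5 mod 13 = 9

3^245 ≡ 9 (mod 13)


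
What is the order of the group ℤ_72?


ℤ_n has n elements.

|ℤ_72| = 72


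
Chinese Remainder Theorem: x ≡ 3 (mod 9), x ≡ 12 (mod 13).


m₁ = 9, m₂ = 13, gcd = 1, so CRT applies. M = m₁·m₂ = 117
Let M₁ = M/m₁ = 13, M₂ = M/m₂ = 9
Find y₁ ≡ M₁⁻¹ (mod m₁): 13⁻¹ ≡ 7 (mod 9)
Find y₂ ≡ M₂⁻¹ (mod m₂): 9⁻¹ ≡ 3 (mod 13)
x = a₁·M₁·y₁ + a₂·M₂·y₂ = 3·13·7 + 12·9·3 = 597
Reduce mod 117: x ≡ 12
Check: 12 mod 9 = 3 ✓, 12 mod 13 = 12 ✓

x ≡ 12 (mod 117)


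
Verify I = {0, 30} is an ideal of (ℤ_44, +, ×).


Check ideal conditions for I = {0, 30} in ℤ_44:
(1) I is an additive subgroup? No
(2) For r ∈ ℤ_44 and a ∈ I: r·a ∈ I? No  [counterexample: r=2, a=30, r·a mod 44 = 16 ∉ I]

No, I is not an ideal of ℤ_44


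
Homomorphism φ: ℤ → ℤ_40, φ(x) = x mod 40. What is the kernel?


Kernel = preimage of identity
ker(φ) = {x ∈ ℤ : x ≡ 0 (mod 40)} = 40ℤ = {0, ±40, ±80, ...}

ker(φ) = 40ℤ


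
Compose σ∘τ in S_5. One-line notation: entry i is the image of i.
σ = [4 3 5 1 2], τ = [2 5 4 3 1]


σ∘τ: apply τ first, then σ
1 →τ 2 →σ 3
2 →τ 5 →σ 2
3 →τ 4 →σ 1
4 →τ 3 →σ 5
5 →τ 1 →σ 4

σ∘τ = [3 2 1 5 4]


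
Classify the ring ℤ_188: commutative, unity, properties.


ℤ_188 is a commutative ring with unity 1; 188 = 2×94 is composite, so 2·94 ≡ 0 gives zero divisors (not an integral domain)
Commutative: Yes
Integral domain: No
Has unity: Yes

ℤ_188: Commutative=Yes, Unity=Yes


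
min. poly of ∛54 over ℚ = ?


∛54 satisfies x³ - 54 = 0, irreducible over ℚ (no rational root; 54 is not a perfect cube)

Minimal polynomial: x³ - 54


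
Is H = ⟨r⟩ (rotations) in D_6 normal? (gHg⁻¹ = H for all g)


H = ⟨r⟩ (rotations) in D_6
The rotation subgroup ⟨r⟩ has index 2 in D_6, so it is normal

Yes, normal subgroup


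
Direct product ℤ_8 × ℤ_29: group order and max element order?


|ℤ_8 × ℤ_29| = 8 × 29 = 232
Max element order = lcm(8,29) = 232
Cyclic? Yes (gcd=1)

|ℤ_8×ℤ_29| = 232, max element order = 232


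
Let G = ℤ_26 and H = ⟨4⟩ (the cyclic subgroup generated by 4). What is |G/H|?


|⟨4⟩| = n / gcd(4, 26) = 26 / 2 = 13
H is normal (ℤ_26 is abelian).
|G/H| = |G| / |H| = 26 / 13 = 2

|G/H| = 2


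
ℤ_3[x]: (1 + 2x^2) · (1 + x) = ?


Expand and collect like terms; reduce coefficients mod 3:
x^0: 1·1 = 1 ≡ 1 (mod 3)
x^1: 1·1 + 0·1 = 1 ≡ 1 (mod 3)
x^2: 0·1 + 2·1 = 2 ≡ 2 (mod 3)
x^3: 2·1 = 2 ≡ 2 (mod 3)
Result: 1 + x + 2x^2 + 2x^3

f · g = 1 + x + 2x^2 + 2x^3


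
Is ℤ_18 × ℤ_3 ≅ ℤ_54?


Comparing ℤ_18 × ℤ_3 and ℤ_54:
gcd(18,3) = 3 ≠ 1. Max element order in ℤ_18×ℤ_3 is lcm(18,3) = 18 < 54, so it has no element of order 54

No, ℤ_18 × ℤ_3 ≇ ℤ_54


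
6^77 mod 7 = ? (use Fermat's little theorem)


Fermat's little theorem: if p is prime and gcd(a,p)=1, then a^(p-1) ≡ 1 (mod p)
p = 7 is prime, gcd(6,7) = 1
Reduce exponent: 77 mod 6 = 5
So 6^77 ≡ 6^5 (mod 7)
6^5 mod 7 = 6

6^77 ≡ 6 (mod 7)


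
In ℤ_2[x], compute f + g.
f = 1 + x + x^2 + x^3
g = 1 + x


Add coefficients mod 2:
x^0: 1 + 1 = 0 (mod 2)
x^1: 1 + 1 = 0 (mod 2)
x^2: 1 + 0 = 1 (mod 2)
x^3: 1 + 0 = 1 (mod 2)
Result: x^2 + x^3

f + g = x^2 + x^3


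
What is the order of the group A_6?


|A_n| = n!/2 (even permutations)
|A_6| = 6!/2 = 720/2 = 360

|A_6| = 360


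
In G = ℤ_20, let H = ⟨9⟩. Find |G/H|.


|⟨9⟩| = n / gcd(9, 20) = 20 / 1 = 20
H is normal (ℤ_20 is abelian).
|G/H| = |G| / |H| = 20 / 20 = 1

|G/H| = 1


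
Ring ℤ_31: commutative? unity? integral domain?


ℤ_31 is a commutative ring with unity 1; 31 is prime, so ℤ_31 is a field (hence an integral domain)
Commutative: Yes
Integral domain: Yes
Has unity: Yes

ℤ_31: Commutative=Yes, Unity=Yes


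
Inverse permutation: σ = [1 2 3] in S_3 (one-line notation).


To find σ⁻¹, swap domain and range:
σ(1) = 1 → σ⁻¹(1) = 1
σ(2) = 2 → σ⁻¹(2) = 2
σ(3) = 3 → σ⁻¹(3) = 3

σ⁻¹ = [1 2 3]


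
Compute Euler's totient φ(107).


Factor n: 107 = 107
φ(n) = n · ∏(1 - 1/p) over distinct primes p | n
φ(107) = 107 · (1 - 1/107) = 106

φ(107) = 106


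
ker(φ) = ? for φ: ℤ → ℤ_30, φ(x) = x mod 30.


Kernel = preimage of identity
ker(φ) = {x ∈ ℤ : x ≡ 0 (mod 30)} = 30ℤ = {0, ±30, ±60, ...}

ker(φ) = 30ℤ


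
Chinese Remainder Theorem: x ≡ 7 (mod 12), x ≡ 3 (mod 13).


m₁ = 12, m₂ = 13, gcd = 1, so CRT applies. M = m₁·m₂ = 156
Let M₁ = M/m₁ = 13, M₂ = M/m₂ = 12
Find y₁ ≡ M₁⁻¹ (mod m₁): 13⁻¹ ≡ 1 (mod 12)
Find y₂ ≡ M₂⁻¹ (mod m₂): 12⁻¹ ≡ 12 (mod 13)
x = a₁·M₁·y₁ + a₂·M₂·y₂ = 7·13·1 + 3·12·12 = 523
Reduce mod 156: x ≡ 55
Check: 55 mod 12 = 7 ✓, 55 mod 13 = 3 ✓

x ≡ 55 (mod 156)


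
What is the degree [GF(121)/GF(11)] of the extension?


GF(121) = GF(11^2), so the extension degree is 2

[GF(121)/GF(11)] = 2


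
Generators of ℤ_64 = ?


g generates ℤ_n iff gcd(g,n) = 1
Prime factors of 64: 2
Generators are g ∈ {1,...,63} not divisible by any of these primes.
Generators: {1, 3, 5, 7, 9, 11, 13, 15, 17, 19, 21, 23, 25, 27, 29, 31, 33, 35, 37, 39, 41, 43, 45, 47, 49, 51, 53, 55, 57, 59, 61, 63}
Number of generators = φ(64) = 32

Generators of ℤ_64 = {1, 3, 5, 7, 9, 11, 13, 15, 17, 19, 21, 23, 25, 27, 29, 31, 33, 35, 37, 39, 41, 43, 45, 47, 49, 51, 53, 55, 57, 59, 61, 63}


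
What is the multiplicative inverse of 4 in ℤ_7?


Use the extended Euclidean algorithm to write 1 = 4·s + 7·t; then s mod 7 is the inverse.
Euclidean algorithm:
  4 = 0·7 + 4
  7 = 1·4 + 3
  4 = 1·3 + 1
  3 = 3·1 + 0
gcd(4,7) = 1
Back-substitution gives: 4·(2) + 7·(-1) = 1
So 4⁻¹ ≡ 2 ≡ 2 (mod 7)
Check: 4 × 2 = 8 ≡ 1 (mod 7) ✓

4⁻¹ ≡ 2 (mod 7)


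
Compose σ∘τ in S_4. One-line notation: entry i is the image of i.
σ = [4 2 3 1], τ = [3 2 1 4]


σ∘τ: apply τ first, then σ
1 →τ 3 →σ 3
2 →τ 2 →σ 2
3 →τ 1 →σ 4
4 →τ 4 →σ 1

σ∘τ = [3 2 4 1]


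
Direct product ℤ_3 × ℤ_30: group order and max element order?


|ℤ_3 × ℤ_30| = 3 × 30 = 90
Max element order = lcm(3,30) = 30
Cyclic? No (gcd=3)

|ℤ_3×ℤ_30| = 90, max element order = 30


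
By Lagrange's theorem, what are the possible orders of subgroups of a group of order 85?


Lagrange's theorem: |H| divides |G|
|G| = 85
Divisors of 85: 1, 5, 17, 85

Possible subgroup orders: {1, 5, 17, 85}


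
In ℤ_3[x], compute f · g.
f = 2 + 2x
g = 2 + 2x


Expand and collect like terms; reduce coefficients mod 3:
x^0: 2·2 = 4 ≡ 1 (mod 3)
x^1: 2·2 + 2·2 = 8 ≡ 2 (mod 3)
x^2: 2·2 = 4 ≡ 1 (mod 3)
Result: 1 + 2x + x^2

f · g = 1 + 2x + x^2


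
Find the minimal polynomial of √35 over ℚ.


√35 satisfies x² - 35 = 0, irreducible over ℚ since 35 is squarefree

Minimal polynomial: x² - 35


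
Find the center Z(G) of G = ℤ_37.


Z(G) = {g ∈ G | gx = xg for all x ∈ G}
ℤ_37 is abelian, so Z(G) = G

Z(ℤ_37) = ℤ_37


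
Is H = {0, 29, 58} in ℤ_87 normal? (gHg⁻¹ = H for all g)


H = {0, 29, 58} in ℤ_87
ℤ_87 is abelian; every subgroup of an abelian group is normal

Yes, normal subgroup


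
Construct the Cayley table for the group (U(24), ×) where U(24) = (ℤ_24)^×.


Elements: {1, 5, 7, 11, 13, 17, 19, 23}
Operation: multiplication mod 24
Entry (a, b) = (a × b) mod 24

Cayley table:
   |  1 |  5 |  7 | 11 | 13 | 17 | 19 | 23
 1 |  1 |  5 |  7 | 11 | 13 | 17 | 19 | 23
 5 |  5 |  1 | 11 |  7 | 17 | 13 | 23 | 19
 7 |  7 | 11 |  1 |  5 | 19 | 23 | 13 | 17
11 | 11 |  7 |  5 |  1 | 23 | 19 | 17 | 13
13 | 13 | 17 | 19 | 23 |  1 |  5 |  7 | 11
17 | 17 | 13 | 23 | 19 |  5 |  1 | 11 |  7
19 | 19 | 23 | 13 | 17 |  7 | 11 |  1 |  5
23 | 23 | 19 | 17 | 13 | 11 |  7 |  5 |  1


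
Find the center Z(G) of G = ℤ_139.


Z(G) = {g ∈ G | gx = xg for all x ∈ G}
ℤ_139 is abelian, so Z(G) = G

Z(ℤ_139) = ℤ_139


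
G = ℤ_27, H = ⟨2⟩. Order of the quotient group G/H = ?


|⟨2⟩| = n / gcd(2, 27) = 27 / 1 = 27
H is normal (ℤ_27 is abelian).
|G/H| = |G| / |H| = 27 / 27 = 1

|G/H| = 1


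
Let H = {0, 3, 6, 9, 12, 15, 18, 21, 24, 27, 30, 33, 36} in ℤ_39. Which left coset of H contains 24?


24 + H = {24 + h (mod 39) : h ∈ H}
24+0=24, 24+3=27, 24+6=30, 24+9=33, 24+12=36, 24+15=0, 24+18=3, 24+21=6, 24+24=9, 24+27=12, 24+30=15, 24+33=18, 24+36=21
24 + H = {0, 3, 6, 9, 12, 15, 18, 21, 24, 27, 30, 33, 36} = 0 + H

24 + H = {0, 3, 6, 9, 12, 15, 18, 21, 24, 27, 30, 33, 36}


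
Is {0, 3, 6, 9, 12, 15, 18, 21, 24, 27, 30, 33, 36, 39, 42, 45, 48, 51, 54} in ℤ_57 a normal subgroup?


H = {0, 3, 6, 9, 12, 15, 18, 21, 24, 27, 30, 33, 36, 39, 42, 45, 48, 51, 54} in ℤ_57
ℤ_57 is abelian; every subgroup of an abelian group is normal

Yes, normal subgroup


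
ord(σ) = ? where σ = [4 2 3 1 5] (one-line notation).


Cycle decomposition: (1 4)
Cycle lengths: 2
Order = lcm(2) = 2

ord(σ) = 2


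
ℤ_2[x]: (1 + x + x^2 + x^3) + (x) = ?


Add coefficients mod 2:
x^0: 1 + 0 = 1 (mod 2)
x^1: 1 + 1 = 0 (mod 2)
x^2: 1 + 0 = 1 (mod 2)
x^3: 1 + 0 = 1 (mod 2)
Result: 1 + x^2 + x^3

f + g = 1 + x^2 + x^3


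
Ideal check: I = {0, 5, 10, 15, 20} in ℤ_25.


Check ideal conditions for I = {0, 5, 10, 15, 20} in ℤ_25:
(1) I is an additive subgroup? Yes
(2) For r ∈ ℤ_25 and a ∈ I: r·a ∈ I? Yes

Yes, I is an ideal of ℤ_25


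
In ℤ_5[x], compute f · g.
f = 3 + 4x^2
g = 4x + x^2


Expand and collect like terms; reduce coefficients mod 5:
x^0: 3·0 = 0 ≡ 0 (mod 5)
x^1: 3·4 + 0·0 = 12 ≡ 2 (mod 5)
x^2: 3·1 + 0·4 + 4·0 = 3 ≡ 3 (mod 5)
x^3: 0·1 + 4·4 = 16 ≡ 1 (mod 5)
x^4: 4·1 = 4 ≡ 4 (mod 5)
Result: 2x + 3x^2 + x^3 + 4x^4

f · g = 2x + 3x^2 + x^3 + 4x^4


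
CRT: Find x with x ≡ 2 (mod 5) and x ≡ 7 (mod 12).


m₁ = 5, m₂ = 12, gcd = 1, so CRT applies. M = m₁·m₂ = 60
Let M₁ = M/m₁ = 12, M₂ = M/m₂ = 5
Find y₁ ≡ M₁⁻¹ (mod m₁): 12⁻¹ ≡ 3 (mod 5)
Find y₂ ≡ M₂⁻¹ (mod m₂): 5⁻¹ ≡ 5 (mod 12)
x = a₁·M₁·y₁ + a₂·M₂·y₂ = 2·12·3 + 7·5·5 = 247
Reduce mod 60: x ≡ 7
Check: 7 mod 5 = 2 ✓, 7 mod 12 = 7 ✓

x ≡ 7 (mod 60)


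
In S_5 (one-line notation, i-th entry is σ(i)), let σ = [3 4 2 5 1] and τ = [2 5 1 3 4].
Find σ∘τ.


σ∘τ: apply τ first, then σ
1 →τ 2 →σ 4
2 →τ 5 →σ 1
3 →τ 1 →σ 3
4 →τ 3 →σ 2
5 →τ 4 →σ 5

σ∘τ = [4 1 3 2 5]


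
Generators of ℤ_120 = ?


g generates ℤ_n iff gcd(g,n) = 1
Prime factors of 120: 2, 3, 5
Generators are g ∈ {1,...,119} not divisible by any of these primes.
Generators: {1, 7, 11, 13, 17, 19, 23, 29, 31, 37, 41, 43, 47, 49, 53, 59, 61, 67, 71, 73, 77, 79, 83, 89, 91, 97, 101, 103, 107, 109, 113, 119}
Number of generators = φ(120) = 32

Generators of ℤ_120 = {1, 7, 11, 13, 17, 19, 23, 29, 31, 37, 41, 43, 47, 49, 53, 59, 61, 67, 71, 73, 77, 79, 83, 89, 91, 97, 101, 103, 107, 109, 113, 119}


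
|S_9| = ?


|S_n| = n! (number of permutations of n symbols)
|S_9| = 9! = 362880

|S_9| = 362880


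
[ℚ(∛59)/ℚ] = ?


∛59 has minimal polynomial x³ - 59 (irreducible over ℚ since 59 is not a perfect cube)

[ℚ(∛59)/ℚ] = 3


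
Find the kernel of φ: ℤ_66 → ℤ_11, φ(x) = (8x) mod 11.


Kernel = preimage of identity
ker(φ) = {x ∈ ℤ_66 : 8x ≡ 0 (mod 11)}. Since 11 | 66, φ is well-defined. The kernel is the cyclic subgroup ⟨11⟩ of ℤ_66 (order 6), i.e. {0, 11, 22, 33, 44, 55}

ker(φ) = {0, 11, 22, 33, 44, 55}


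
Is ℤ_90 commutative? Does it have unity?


ℤ_90 is a commutative ring with unity 1; 90 = 2×45 is composite, so 2·45 ≡ 0 gives zero divisors (not an integral domain)
Commutative: Yes
Integral domain: No
Has unity: Yes

ℤ_90: Commutative=Yes, Unity=Yes


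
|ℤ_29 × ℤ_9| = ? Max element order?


|ℤ_29 × ℤ_9| = 29 × 9 = 261
Max element order = lcm(29,9) = 261
Cyclic? Yes (gcd=1)

|ℤ_29×ℤ_9| = 261, max element order = 261


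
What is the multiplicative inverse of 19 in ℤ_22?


Use the extended Euclidean algorithm to write 1 = 19·s + 22·t; then s mod 22 is the inverse.
Euclidean algorithm:
  19 = 0·22 + 19
  22 = 1·19 + 3
  19 = 6·3 + 1
  3 = 3·1 + 0
gcd(19,22) = 1
Back-substitution gives: 19·(7) + 22·(-6) = 1
So 19⁻¹ ≡ 7 ≡ 7 (mod 22)
Check: 19 × 7 = 133 ≡ 1 (mod 22) ✓

19⁻¹ ≡ 7 (mod 22)


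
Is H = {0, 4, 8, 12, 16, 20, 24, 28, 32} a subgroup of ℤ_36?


Subgroup test for H = {0, 4, 8, 12, 16, 20, 24, 28, 32} in (ℤ_36, +):
(1) 0 ∈ H? Yes
(2) Closure: for all a,b ∈ H, (a+b) mod 36 ∈ H? Yes
(3) Inverses: for all a ∈ H, -a mod 36 ∈ H? Yes

Yes, H is a subgroup of ℤ_36


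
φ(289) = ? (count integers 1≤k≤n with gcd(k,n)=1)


Factor n: 289 = 17^2
φ(n) = n · ∏(1 - 1/p) over distinct primes p | n
φ(289) = 289 · (1 - 1/17) = 272

φ(289) = 272


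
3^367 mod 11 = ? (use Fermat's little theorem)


Fermat's little theorem: if p is prime and gcd(a,p)=1, then a^(p-1) ≡ 1 (mod p)
p = 11 is prime, gcd(3,11) = 1
Reduce exponent: 367 mod 10 = 7
So 3^367 ≡ 3^7 (mod 11)
3^7 mod 11 = 9

3^367 ≡ 9 (mod 11)


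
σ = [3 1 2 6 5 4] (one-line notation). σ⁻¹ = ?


To find σ⁻¹, swap domain and range:
σ(1) = 3 → σ⁻¹(3) = 1
σ(2) = 1 → σ⁻¹(1) = 2
σ(3) = 2 → σ⁻¹(2) = 3
σ(4) = 6 → σ⁻¹(6) = 4
σ(5) = 5 → σ⁻¹(5) = 5
σ(6) = 4 → σ⁻¹(4) = 6

σ⁻¹ = [2 3 1 6 5 4]


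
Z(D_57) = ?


Z(G) = {g ∈ G | gx = xg for all x ∈ G}
For odd n, Z(D_n) = {e}: no nontrivial rotation commutes with all reflections

Z(D_57) = {e}


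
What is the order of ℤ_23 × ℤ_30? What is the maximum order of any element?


|ℤ_23 × ℤ_30| = 23 × 30 = 690
Max element order = lcm(23,30) = 690
Cyclic? Yes (gcd=1)

|ℤ_23×ℤ_30| = 690, max element order = 690


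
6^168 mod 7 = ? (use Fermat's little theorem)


Fermat's little theorem: if p is prime and gcd(a,p)=1, then a^(p-1) ≡ 1 (mod p)
p = 7 is prime, gcd(6,7) = 1
Reduce exponent: 168 mod 6 = 0
So 6^168 ≡ 6^0 (mod 7)
6^0 = 1

6^168 ≡ 1 (mod 7)
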